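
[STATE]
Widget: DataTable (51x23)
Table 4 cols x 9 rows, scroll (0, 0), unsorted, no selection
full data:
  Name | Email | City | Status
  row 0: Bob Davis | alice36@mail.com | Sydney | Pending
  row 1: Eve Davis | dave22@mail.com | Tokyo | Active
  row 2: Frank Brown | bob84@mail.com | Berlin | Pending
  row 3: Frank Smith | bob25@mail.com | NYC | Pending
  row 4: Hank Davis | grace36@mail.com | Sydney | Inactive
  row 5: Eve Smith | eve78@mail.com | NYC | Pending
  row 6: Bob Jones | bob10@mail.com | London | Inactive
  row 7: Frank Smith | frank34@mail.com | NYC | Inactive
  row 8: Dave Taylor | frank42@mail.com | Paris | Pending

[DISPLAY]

Name       │Email           │City  │Status         
───────────┼────────────────┼──────┼────────       
Bob Davis  │alice36@mail.com│Sydney│Pending        
Eve Davis  │dave22@mail.com │Tokyo │Active         
Frank Brown│bob84@mail.com  │Berlin│Pending        
Frank Smith│bob25@mail.com  │NYC   │Pending        
Hank Davis │grace36@mail.com│Sydney│Inactive       
Eve Smith  │eve78@mail.com  │NYC   │Pending        
Bob Jones  │bob10@mail.com  │London│Inactive       
Frank Smith│frank34@mail.com│NYC   │Inactive       
Dave Taylor│frank42@mail.com│Paris │Pending        
                                                   
                                                   
                                                   
                                                   
                                                   
                                                   
                                                   
                                                   
                                                   
                                                   
                                                   
                                                   


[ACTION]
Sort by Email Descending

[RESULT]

Name       │Email          ▼│City  │Status         
───────────┼────────────────┼──────┼────────       
Hank Davis │grace36@mail.com│Sydney│Inactive       
Dave Taylor│frank42@mail.com│Paris │Pending        
Frank Smith│frank34@mail.com│NYC   │Inactive       
Eve Smith  │eve78@mail.com  │NYC   │Pending        
Eve Davis  │dave22@mail.com │Tokyo │Active         
Frank Brown│bob84@mail.com  │Berlin│Pending        
Frank Smith│bob25@mail.com  │NYC   │Pending        
Bob Jones  │bob10@mail.com  │London│Inactive       
Bob Davis  │alice36@mail.com│Sydney│Pending        
                                                   
                                                   
                                                   
                                                   
                                                   
                                                   
                                                   
                                                   
                                                   
                                                   
                                                   
                                                   


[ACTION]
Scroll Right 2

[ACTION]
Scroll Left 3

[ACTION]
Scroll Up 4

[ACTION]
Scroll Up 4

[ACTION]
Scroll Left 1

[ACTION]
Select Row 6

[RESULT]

Name       │Email          ▼│City  │Status         
───────────┼────────────────┼──────┼────────       
Hank Davis │grace36@mail.com│Sydney│Inactive       
Dave Taylor│frank42@mail.com│Paris │Pending        
Frank Smith│frank34@mail.com│NYC   │Inactive       
Eve Smith  │eve78@mail.com  │NYC   │Pending        
Eve Davis  │dave22@mail.com │Tokyo │Active         
Frank Brown│bob84@mail.com  │Berlin│Pending        
>rank Smith│bob25@mail.com  │NYC   │Pending        
Bob Jones  │bob10@mail.com  │London│Inactive       
Bob Davis  │alice36@mail.com│Sydney│Pending        
                                                   
                                                   
                                                   
                                                   
                                                   
                                                   
                                                   
                                                   
                                                   
                                                   
                                                   
                                                   


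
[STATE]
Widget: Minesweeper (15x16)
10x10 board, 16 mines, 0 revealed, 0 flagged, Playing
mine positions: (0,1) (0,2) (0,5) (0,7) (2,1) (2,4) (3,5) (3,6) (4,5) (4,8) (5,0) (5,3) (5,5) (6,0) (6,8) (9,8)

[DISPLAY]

■■■■■■■■■■     
■■■■■■■■■■     
■■■■■■■■■■     
■■■■■■■■■■     
■■■■■■■■■■     
■■■■■■■■■■     
■■■■■■■■■■     
■■■■■■■■■■     
■■■■■■■■■■     
■■■■■■■■■■     
               
               
               
               
               
               


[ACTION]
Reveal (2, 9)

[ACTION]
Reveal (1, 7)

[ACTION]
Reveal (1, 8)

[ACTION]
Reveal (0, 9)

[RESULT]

■■■■■■■■1      
■■■■■■■11      
■■■■■■■1       
■■■■■■■211     
■■■■■■■■■■     
■■■■■■■■■■     
■■■■■■■■■■     
■■■■■■■■■■     
■■■■■■■■■■     
■■■■■■■■■■     
               
               
               
               
               
               


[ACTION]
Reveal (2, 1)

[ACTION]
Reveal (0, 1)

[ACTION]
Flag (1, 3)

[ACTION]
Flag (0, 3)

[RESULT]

■✹✹■■✹■✹1      
■■■■■■■11      
■✹■■✹■■1       
■■■■■✹✹211     
■■■■■✹■■✹■     
✹■■✹■✹■■■■     
✹■■■■■■■✹■     
■■■■■■■■■■     
■■■■■■■■■■     
■■■■■■■■✹■     
               
               
               
               
               
               


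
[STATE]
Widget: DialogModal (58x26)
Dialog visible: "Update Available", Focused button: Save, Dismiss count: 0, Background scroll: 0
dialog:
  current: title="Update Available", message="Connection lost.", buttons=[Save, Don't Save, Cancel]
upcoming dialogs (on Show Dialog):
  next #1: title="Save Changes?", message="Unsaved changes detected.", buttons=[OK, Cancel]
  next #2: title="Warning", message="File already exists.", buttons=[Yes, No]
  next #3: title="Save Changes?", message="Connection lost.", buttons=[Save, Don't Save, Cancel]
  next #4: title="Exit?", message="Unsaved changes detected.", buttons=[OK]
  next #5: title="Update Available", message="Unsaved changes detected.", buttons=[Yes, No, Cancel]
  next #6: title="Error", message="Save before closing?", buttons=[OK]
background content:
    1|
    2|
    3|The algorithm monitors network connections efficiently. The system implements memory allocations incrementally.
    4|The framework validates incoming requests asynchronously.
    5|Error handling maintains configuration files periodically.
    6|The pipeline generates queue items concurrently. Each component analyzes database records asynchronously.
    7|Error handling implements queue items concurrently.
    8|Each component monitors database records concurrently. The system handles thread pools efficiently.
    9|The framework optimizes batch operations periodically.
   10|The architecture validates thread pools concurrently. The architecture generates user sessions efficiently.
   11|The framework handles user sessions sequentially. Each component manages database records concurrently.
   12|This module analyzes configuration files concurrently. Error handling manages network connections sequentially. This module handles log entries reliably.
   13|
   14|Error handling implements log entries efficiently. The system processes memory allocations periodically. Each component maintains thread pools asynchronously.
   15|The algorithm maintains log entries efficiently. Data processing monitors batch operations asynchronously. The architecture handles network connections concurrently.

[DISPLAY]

                                                          
                                                          
The algorithm monitors network connections efficiently. Th
The framework validates incoming requests asynchronously. 
Error handling maintains configuration files periodically.
The pipeline generates queue items concurrently. Each comp
Error handling implements queue items concurrently.       
Each component monitors database records concurrently. The
The framework optimizes batch operations periodically.    
The architecture validates thread pools concurrently. The 
The framework┌──────────────────────────────┐lly. Each com
This module a│       Update Available       │urrently. Err
             │       Connection lost.       │             
Error handlin│ [Save]  Don't Save   Cancel  │ntly. The sys
The algorithm└──────────────────────────────┘ly. Data proc
                                                          
                                                          
                                                          
                                                          
                                                          
                                                          
                                                          
                                                          
                                                          
                                                          
                                                          


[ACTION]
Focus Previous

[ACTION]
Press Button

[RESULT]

                                                          
                                                          
The algorithm monitors network connections efficiently. Th
The framework validates incoming requests asynchronously. 
Error handling maintains configuration files periodically.
The pipeline generates queue items concurrently. Each comp
Error handling implements queue items concurrently.       
Each component monitors database records concurrently. The
The framework optimizes batch operations periodically.    
The architecture validates thread pools concurrently. The 
The framework handles user sessions sequentially. Each com
This module analyzes configuration files concurrently. Err
                                                          
Error handling implements log entries efficiently. The sys
The algorithm maintains log entries efficiently. Data proc
                                                          
                                                          
                                                          
                                                          
                                                          
                                                          
                                                          
                                                          
                                                          
                                                          
                                                          


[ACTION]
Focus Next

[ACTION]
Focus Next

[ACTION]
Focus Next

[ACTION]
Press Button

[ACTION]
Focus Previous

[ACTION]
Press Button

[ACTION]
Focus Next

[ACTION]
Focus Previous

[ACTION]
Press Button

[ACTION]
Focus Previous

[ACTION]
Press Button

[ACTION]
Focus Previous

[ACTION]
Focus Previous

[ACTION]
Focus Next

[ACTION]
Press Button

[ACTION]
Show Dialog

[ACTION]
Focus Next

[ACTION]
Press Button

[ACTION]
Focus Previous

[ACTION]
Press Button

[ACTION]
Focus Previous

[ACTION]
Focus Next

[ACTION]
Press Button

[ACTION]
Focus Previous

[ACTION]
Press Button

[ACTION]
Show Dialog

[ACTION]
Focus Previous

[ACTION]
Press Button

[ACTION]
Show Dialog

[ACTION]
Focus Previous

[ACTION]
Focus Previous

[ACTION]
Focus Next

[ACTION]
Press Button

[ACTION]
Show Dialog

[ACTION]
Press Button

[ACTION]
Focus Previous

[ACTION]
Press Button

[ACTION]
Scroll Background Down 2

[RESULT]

The algorithm monitors network connections efficiently. Th
The framework validates incoming requests asynchronously. 
Error handling maintains configuration files periodically.
The pipeline generates queue items concurrently. Each comp
Error handling implements queue items concurrently.       
Each component monitors database records concurrently. The
The framework optimizes batch operations periodically.    
The architecture validates thread pools concurrently. The 
The framework handles user sessions sequentially. Each com
This module analyzes configuration files concurrently. Err
                                                          
Error handling implements log entries efficiently. The sys
The algorithm maintains log entries efficiently. Data proc
                                                          
                                                          
                                                          
                                                          
                                                          
                                                          
                                                          
                                                          
                                                          
                                                          
                                                          
                                                          
                                                          


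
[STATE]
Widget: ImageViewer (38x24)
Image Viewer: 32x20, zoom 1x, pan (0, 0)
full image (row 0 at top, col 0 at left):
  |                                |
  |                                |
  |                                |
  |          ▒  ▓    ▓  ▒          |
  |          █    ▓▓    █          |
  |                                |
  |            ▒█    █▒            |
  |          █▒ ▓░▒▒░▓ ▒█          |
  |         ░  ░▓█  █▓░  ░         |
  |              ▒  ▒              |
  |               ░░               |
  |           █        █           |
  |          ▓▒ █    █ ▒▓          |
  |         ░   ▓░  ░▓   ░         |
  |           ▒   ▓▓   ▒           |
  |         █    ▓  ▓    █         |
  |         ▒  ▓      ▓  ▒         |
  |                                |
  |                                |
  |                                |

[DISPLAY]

                                      
                                      
                                      
          ▒  ▓    ▓  ▒                
          █    ▓▓    █                
                                      
            ▒█    █▒                  
          █▒ ▓░▒▒░▓ ▒█                
         ░  ░▓█  █▓░  ░               
              ▒  ▒                    
               ░░                     
           █        █                 
          ▓▒ █    █ ▒▓                
         ░   ▓░  ░▓   ░               
           ▒   ▓▓   ▒                 
         █    ▓  ▓    █               
         ▒  ▓      ▓  ▒               
                                      
                                      
                                      
                                      
                                      
                                      
                                      


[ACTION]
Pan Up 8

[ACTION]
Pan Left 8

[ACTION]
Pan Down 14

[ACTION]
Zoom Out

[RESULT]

           ▒   ▓▓   ▒                 
         █    ▓  ▓    █               
         ▒  ▓      ▓  ▒               
                                      
                                      
                                      
                                      
                                      
                                      
                                      
                                      
                                      
                                      
                                      
                                      
                                      
                                      
                                      
                                      
                                      
                                      
                                      
                                      
                                      


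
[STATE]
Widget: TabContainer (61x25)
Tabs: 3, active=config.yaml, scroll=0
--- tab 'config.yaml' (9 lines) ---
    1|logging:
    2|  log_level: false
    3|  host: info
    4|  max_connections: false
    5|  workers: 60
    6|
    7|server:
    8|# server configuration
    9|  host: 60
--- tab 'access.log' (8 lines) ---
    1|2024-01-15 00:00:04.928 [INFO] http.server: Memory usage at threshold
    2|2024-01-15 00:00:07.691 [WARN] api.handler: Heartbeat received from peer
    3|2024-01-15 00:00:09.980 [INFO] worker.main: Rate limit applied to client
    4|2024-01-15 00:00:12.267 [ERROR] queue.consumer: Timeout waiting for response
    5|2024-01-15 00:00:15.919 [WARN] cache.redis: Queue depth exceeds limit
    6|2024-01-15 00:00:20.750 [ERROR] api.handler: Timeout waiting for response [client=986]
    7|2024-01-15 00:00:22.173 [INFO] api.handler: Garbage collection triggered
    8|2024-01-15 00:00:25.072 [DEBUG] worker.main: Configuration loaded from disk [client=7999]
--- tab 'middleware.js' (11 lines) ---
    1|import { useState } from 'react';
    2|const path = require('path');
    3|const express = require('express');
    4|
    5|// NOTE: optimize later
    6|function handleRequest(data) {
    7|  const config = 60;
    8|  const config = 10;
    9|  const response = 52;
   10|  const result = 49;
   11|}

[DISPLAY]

[config.yaml]│ access.log │ middleware.js                    
─────────────────────────────────────────────────────────────
logging:                                                     
  log_level: false                                           
  host: info                                                 
  max_connections: false                                     
  workers: 60                                                
                                                             
server:                                                      
# server configuration                                       
  host: 60                                                   
                                                             
                                                             
                                                             
                                                             
                                                             
                                                             
                                                             
                                                             
                                                             
                                                             
                                                             
                                                             
                                                             
                                                             


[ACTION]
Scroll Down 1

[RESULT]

[config.yaml]│ access.log │ middleware.js                    
─────────────────────────────────────────────────────────────
  log_level: false                                           
  host: info                                                 
  max_connections: false                                     
  workers: 60                                                
                                                             
server:                                                      
# server configuration                                       
  host: 60                                                   
                                                             
                                                             
                                                             
                                                             
                                                             
                                                             
                                                             
                                                             
                                                             
                                                             
                                                             
                                                             
                                                             
                                                             
                                                             


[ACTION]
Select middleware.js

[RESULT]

 config.yaml │ access.log │[middleware.js]                   
─────────────────────────────────────────────────────────────
import { useState } from 'react';                            
const path = require('path');                                
const express = require('express');                          
                                                             
// NOTE: optimize later                                      
function handleRequest(data) {                               
  const config = 60;                                         
  const config = 10;                                         
  const response = 52;                                       
  const result = 49;                                         
}                                                            
                                                             
                                                             
                                                             
                                                             
                                                             
                                                             
                                                             
                                                             
                                                             
                                                             
                                                             
                                                             


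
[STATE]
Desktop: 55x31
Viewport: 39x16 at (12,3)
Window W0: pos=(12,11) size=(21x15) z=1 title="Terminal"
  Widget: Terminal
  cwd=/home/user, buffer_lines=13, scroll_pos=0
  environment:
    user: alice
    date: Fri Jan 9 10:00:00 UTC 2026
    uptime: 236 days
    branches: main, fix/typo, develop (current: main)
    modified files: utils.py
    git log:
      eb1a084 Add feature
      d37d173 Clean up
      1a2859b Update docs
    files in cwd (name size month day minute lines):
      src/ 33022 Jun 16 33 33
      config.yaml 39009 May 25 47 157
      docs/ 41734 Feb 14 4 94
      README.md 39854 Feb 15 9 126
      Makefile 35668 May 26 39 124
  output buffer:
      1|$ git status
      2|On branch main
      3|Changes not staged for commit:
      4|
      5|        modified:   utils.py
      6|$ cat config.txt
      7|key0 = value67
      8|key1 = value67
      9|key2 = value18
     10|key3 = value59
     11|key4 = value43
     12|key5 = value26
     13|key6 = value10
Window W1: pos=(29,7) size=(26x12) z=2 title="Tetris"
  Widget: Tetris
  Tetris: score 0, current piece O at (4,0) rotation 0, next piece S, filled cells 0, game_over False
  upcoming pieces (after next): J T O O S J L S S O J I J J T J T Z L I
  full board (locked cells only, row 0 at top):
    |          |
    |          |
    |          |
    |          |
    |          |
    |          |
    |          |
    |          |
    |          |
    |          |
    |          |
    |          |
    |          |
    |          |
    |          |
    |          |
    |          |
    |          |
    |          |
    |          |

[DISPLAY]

                                       
                                       
                                       
                                       
                 ┏━━━━━━━━━━━━━━━━━━━━━
                 ┃ Tetris              
                 ┠─────────────────────
                 ┃          │Next:     
┏━━━━━━━━━━━━━━━━┃          │ ░░       
┃ Terminal       ┃          │░░        
┠────────────────┃          │          
┃$ git status    ┃          │          
┃On branch main  ┃          │          
┃Changes not stag┃          │Score:    
┃                ┃          │0         
┃        modified┗━━━━━━━━━━━━━━━━━━━━━


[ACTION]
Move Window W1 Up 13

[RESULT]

                 ┃          │Next:     
                 ┃          │ ░░       
                 ┃          │░░        
                 ┃          │          
                 ┃          │          
                 ┃          │          
                 ┃          │Score:    
                 ┃          │0         
┏━━━━━━━━━━━━━━━━┗━━━━━━━━━━━━━━━━━━━━━
┃ Terminal          ┃                  
┠───────────────────┨                  
┃$ git status       ┃                  
┃On branch main     ┃                  
┃Changes not staged ┃                  
┃                   ┃                  
┃        modified:  ┃                  


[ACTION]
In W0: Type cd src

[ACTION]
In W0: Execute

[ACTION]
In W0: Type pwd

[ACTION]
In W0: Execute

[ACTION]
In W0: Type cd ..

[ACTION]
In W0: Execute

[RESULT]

                 ┃          │Next:     
                 ┃          │ ░░       
                 ┃          │░░        
                 ┃          │          
                 ┃          │          
                 ┃          │          
                 ┃          │Score:    
                 ┃          │0         
┏━━━━━━━━━━━━━━━━┗━━━━━━━━━━━━━━━━━━━━━
┃ Terminal          ┃                  
┠───────────────────┨                  
┃key3 = value59     ┃                  
┃key4 = value43     ┃                  
┃key5 = value26     ┃                  
┃key6 = value10     ┃                  
┃$ cd src           ┃                  


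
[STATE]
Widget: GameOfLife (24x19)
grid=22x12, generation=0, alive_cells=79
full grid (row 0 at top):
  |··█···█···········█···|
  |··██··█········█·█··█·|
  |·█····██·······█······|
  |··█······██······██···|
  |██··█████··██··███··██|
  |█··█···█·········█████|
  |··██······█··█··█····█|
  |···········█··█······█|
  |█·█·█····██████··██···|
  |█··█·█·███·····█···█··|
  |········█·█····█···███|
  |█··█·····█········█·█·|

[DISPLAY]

Gen: 0                  
··█···█···········█···  
··██··█········█·█··█·  
·█····██·······█······  
··█······██······██···  
██··█████··██··███··██  
█··█···█·········█████  
··██······█··█··█····█  
···········█··█······█  
█·█·█····██████··██···  
█··█·█·███·····█···█··  
········█·█····█···███  
█··█·····█········█·█·  
                        
                        
                        
                        
                        
                        


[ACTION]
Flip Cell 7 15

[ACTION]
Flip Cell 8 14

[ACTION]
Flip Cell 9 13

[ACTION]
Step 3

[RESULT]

Gen: 3                  
··█·███···············  
██·····█··············  
██··█··█········█·█···  
██··············█··█··  
██·········██······█··  
·····█······█████··█··  
···███·····█·█····███·  
███·██·····█·██···███·  
██··██····█···█··██···  
···█·█·██···██···████·  
····█····█········██·█  
····················██  
                        
                        
                        
                        
                        
                        


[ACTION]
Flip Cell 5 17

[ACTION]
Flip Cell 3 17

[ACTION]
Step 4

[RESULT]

Gen: 7                  
······················  
·██···█···············  
·███·█········█···██··  
█··█··········█··█··█·  
███················██·  
██··············████··  
██·██··········█··█···  
█·····█···█·██·██·····  
·████·█···█·█████·····  
··██·█····█·███·······  
········█···········██  
········█···········██  
                        
                        
                        
                        
                        
                        


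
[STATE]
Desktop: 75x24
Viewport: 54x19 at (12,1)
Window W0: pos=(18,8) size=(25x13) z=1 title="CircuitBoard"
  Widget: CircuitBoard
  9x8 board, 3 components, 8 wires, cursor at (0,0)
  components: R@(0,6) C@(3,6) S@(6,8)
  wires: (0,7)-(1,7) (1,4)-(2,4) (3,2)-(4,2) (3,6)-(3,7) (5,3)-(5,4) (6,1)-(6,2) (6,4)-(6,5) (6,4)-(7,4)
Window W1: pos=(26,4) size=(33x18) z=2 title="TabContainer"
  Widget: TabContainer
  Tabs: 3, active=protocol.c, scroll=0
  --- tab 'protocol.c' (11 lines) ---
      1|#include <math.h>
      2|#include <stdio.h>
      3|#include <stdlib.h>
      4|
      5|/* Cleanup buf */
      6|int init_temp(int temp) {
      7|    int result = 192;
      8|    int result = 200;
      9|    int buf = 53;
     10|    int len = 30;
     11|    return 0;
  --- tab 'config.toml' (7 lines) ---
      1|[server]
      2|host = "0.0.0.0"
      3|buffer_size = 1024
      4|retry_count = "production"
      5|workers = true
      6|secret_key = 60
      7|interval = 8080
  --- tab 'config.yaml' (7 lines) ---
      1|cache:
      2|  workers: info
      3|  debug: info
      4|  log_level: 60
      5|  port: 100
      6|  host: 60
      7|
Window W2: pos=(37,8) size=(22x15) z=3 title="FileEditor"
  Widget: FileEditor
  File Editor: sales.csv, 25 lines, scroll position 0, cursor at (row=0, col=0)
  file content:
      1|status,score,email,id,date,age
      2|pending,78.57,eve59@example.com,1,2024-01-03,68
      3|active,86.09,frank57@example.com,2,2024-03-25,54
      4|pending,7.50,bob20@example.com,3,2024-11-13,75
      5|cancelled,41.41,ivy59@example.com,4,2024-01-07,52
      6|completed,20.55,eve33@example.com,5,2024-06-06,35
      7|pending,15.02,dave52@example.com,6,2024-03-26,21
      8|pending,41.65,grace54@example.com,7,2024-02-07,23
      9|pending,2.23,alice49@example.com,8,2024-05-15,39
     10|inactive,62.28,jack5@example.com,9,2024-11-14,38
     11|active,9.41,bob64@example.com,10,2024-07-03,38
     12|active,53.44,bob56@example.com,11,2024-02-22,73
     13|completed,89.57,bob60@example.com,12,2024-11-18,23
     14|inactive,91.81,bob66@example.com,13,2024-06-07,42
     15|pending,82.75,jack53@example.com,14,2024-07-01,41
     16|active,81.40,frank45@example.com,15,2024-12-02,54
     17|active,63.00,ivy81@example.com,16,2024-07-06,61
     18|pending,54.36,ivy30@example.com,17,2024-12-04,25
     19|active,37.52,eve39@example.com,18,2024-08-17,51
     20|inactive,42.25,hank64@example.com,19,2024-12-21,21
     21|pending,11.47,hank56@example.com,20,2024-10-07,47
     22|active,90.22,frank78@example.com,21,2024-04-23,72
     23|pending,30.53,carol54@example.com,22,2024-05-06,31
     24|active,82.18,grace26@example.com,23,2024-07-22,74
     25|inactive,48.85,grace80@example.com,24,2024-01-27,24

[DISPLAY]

                                                      
                                                      
                                                      
              ┏━━━━━━━━━━━━━━━━━━━━━━━━━━━━━━━┓       
              ┃ TabContainer                  ┃       
              ┠───────────────────────────────┨       
              ┃[protocol.c]│ config.toml │ con┃       
      ┏━━━━━━━┃──────────┏━━━━━━━━━━━━━━━━━━━━┓       
      ┃ Circui┃#include <┃ FileEditor         ┃       
      ┠───────┃#include <┠────────────────────┨       
      ┃   0 1 ┃#include <┃█tatus,score,email,▲┃       
      ┃0  [.] ┃          ┃pending,78.57,eve59█┃       
      ┃       ┃/* Cleanup┃active,86.09,frank5░┃       
      ┃1      ┃int init_t┃pending,7.50,bob20@░┃       
      ┃       ┃    int re┃cancelled,41.41,ivy░┃       
      ┃2      ┃    int re┃completed,20.55,eve░┃       
      ┃       ┃    int bu┃pending,15.02,dave5░┃       
      ┃3      ┃    int le┃pending,41.65,grace░┃       
      ┃       ┃    return┃pending,2.23,alice4░┃       


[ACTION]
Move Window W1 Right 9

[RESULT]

                                                      
                                                      
                                                      
                       ┏━━━━━━━━━━━━━━━━━━━━━━━━━━━━━━
                       ┃ TabContainer                 
                       ┠──────────────────────────────
                       ┃[protocol.c]│ config.toml │ co
      ┏━━━━━━━━━━━━━━━━┃─┏━━━━━━━━━━━━━━━━━━━━┓───────
      ┃ CircuitBoard   ┃#┃ FileEditor         ┃       
      ┠────────────────┃#┠────────────────────┨       
      ┃   0 1 2 3 4 5 6┃#┃█tatus,score,email,▲┃       
      ┃0  [.]          ┃ ┃pending,78.57,eve59█┃       
      ┃                ┃/┃active,86.09,frank5░┃       
      ┃1               ┃i┃pending,7.50,bob20@░┃ {     
      ┃                ┃ ┃cancelled,41.41,ivy░┃       
      ┃2               ┃ ┃completed,20.55,eve░┃       
      ┃                ┃ ┃pending,15.02,dave5░┃       
      ┃3           ·   ┃ ┃pending,41.65,grace░┃       
      ┃            │   ┃ ┃pending,2.23,alice4░┃       


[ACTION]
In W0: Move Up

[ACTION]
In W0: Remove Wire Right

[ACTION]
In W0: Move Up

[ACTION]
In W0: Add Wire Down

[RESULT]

                                                      
                                                      
                                                      
                       ┏━━━━━━━━━━━━━━━━━━━━━━━━━━━━━━
                       ┃ TabContainer                 
                       ┠──────────────────────────────
                       ┃[protocol.c]│ config.toml │ co
      ┏━━━━━━━━━━━━━━━━┃─┏━━━━━━━━━━━━━━━━━━━━┓───────
      ┃ CircuitBoard   ┃#┃ FileEditor         ┃       
      ┠────────────────┃#┠────────────────────┨       
      ┃   0 1 2 3 4 5 6┃#┃█tatus,score,email,▲┃       
      ┃0  [.]          ┃ ┃pending,78.57,eve59█┃       
      ┃    │           ┃/┃active,86.09,frank5░┃       
      ┃1   ·           ┃i┃pending,7.50,bob20@░┃ {     
      ┃                ┃ ┃cancelled,41.41,ivy░┃       
      ┃2               ┃ ┃completed,20.55,eve░┃       
      ┃                ┃ ┃pending,15.02,dave5░┃       
      ┃3           ·   ┃ ┃pending,41.65,grace░┃       
      ┃            │   ┃ ┃pending,2.23,alice4░┃       


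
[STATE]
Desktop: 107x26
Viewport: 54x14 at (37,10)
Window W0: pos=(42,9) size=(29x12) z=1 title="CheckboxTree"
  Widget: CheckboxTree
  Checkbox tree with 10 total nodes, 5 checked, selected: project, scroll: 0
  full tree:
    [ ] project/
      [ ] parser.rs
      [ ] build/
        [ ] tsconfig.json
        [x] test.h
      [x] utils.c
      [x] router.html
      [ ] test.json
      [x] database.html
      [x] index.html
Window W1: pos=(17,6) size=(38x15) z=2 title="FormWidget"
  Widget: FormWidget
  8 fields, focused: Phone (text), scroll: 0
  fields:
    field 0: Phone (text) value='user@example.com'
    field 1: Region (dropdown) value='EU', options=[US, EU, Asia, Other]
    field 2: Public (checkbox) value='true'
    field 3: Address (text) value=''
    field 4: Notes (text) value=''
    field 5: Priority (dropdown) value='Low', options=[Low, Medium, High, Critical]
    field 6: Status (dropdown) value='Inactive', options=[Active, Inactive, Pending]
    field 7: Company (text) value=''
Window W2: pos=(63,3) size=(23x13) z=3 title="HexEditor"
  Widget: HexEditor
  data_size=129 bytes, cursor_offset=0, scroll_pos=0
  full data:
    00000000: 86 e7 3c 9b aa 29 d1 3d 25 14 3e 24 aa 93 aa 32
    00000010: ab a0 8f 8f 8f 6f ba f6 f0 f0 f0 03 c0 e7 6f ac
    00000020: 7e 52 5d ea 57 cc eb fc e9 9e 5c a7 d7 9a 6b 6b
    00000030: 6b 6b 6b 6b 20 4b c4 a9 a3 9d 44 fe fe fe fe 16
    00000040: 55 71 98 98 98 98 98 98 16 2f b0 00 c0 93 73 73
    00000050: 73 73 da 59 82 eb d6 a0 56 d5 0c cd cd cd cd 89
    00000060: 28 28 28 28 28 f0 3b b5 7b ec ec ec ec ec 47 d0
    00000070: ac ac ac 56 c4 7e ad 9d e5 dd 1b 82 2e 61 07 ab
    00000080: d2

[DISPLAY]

               ▼]┃e       ┃00000040  55 71 98 98┃     
                 ┃────────┃00000050  73 73 da 59┃     
                ]┃/       ┃00000060  28 28 28 28┃     
                ]┃r.rs    ┃00000070  ac ac ac 56┃     
               ▼]┃/       ┃00000080  d2         ┃     
tive           ▼]┃onfig.js┗━━━━━━━━━━━━━━━━━━━━━┛     
                ]┃t.h            ┃                    
                 ┃.c             ┃                    
                 ┃r.html         ┃                    
                 ┃json           ┃                    
━━━━━━━━━━━━━━━━━┛━━━━━━━━━━━━━━━┛                    
                                                      
                                                      
                                                      


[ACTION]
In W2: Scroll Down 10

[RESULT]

               ▼]┃e       ┃                     ┃     
                 ┃────────┃                     ┃     
                ]┃/       ┃                     ┃     
                ]┃r.rs    ┃                     ┃     
               ▼]┃/       ┃                     ┃     
tive           ▼]┃onfig.js┗━━━━━━━━━━━━━━━━━━━━━┛     
                ]┃t.h            ┃                    
                 ┃.c             ┃                    
                 ┃r.html         ┃                    
                 ┃json           ┃                    
━━━━━━━━━━━━━━━━━┛━━━━━━━━━━━━━━━┛                    
                                                      
                                                      
                                                      


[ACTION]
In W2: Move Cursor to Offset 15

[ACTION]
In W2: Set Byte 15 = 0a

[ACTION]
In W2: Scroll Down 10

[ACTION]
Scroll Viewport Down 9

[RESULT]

                ]┃/       ┃                     ┃     
                ]┃r.rs    ┃                     ┃     
               ▼]┃/       ┃                     ┃     
tive           ▼]┃onfig.js┗━━━━━━━━━━━━━━━━━━━━━┛     
                ]┃t.h            ┃                    
                 ┃.c             ┃                    
                 ┃r.html         ┃                    
                 ┃json           ┃                    
━━━━━━━━━━━━━━━━━┛━━━━━━━━━━━━━━━┛                    
                                                      
                                                      
                                                      
                                                      
                                                      
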